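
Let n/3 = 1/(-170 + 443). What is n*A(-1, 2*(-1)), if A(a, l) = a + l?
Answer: -3/91 ≈ -0.032967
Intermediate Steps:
n = 1/91 (n = 3/(-170 + 443) = 3/273 = 3*(1/273) = 1/91 ≈ 0.010989)
n*A(-1, 2*(-1)) = (-1 + 2*(-1))/91 = (-1 - 2)/91 = (1/91)*(-3) = -3/91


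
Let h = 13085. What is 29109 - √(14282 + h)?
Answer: 29109 - √27367 ≈ 28944.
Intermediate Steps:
29109 - √(14282 + h) = 29109 - √(14282 + 13085) = 29109 - √27367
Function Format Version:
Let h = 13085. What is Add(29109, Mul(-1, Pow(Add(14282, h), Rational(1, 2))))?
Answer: Add(29109, Mul(-1, Pow(27367, Rational(1, 2)))) ≈ 28944.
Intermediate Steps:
Add(29109, Mul(-1, Pow(Add(14282, h), Rational(1, 2)))) = Add(29109, Mul(-1, Pow(Add(14282, 13085), Rational(1, 2)))) = Add(29109, Mul(-1, Pow(27367, Rational(1, 2))))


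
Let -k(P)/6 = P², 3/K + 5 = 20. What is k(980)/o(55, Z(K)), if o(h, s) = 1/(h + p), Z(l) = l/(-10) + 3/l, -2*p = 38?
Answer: -207446400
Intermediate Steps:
p = -19 (p = -½*38 = -19)
K = ⅕ (K = 3/(-5 + 20) = 3/15 = 3*(1/15) = ⅕ ≈ 0.20000)
Z(l) = 3/l - l/10 (Z(l) = l*(-⅒) + 3/l = -l/10 + 3/l = 3/l - l/10)
o(h, s) = 1/(-19 + h) (o(h, s) = 1/(h - 19) = 1/(-19 + h))
k(P) = -6*P²
k(980)/o(55, Z(K)) = (-6*980²)/(1/(-19 + 55)) = (-6*960400)/(1/36) = -5762400/1/36 = -5762400*36 = -207446400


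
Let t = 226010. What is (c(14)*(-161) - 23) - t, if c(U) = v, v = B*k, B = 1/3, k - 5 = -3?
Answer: -678421/3 ≈ -2.2614e+5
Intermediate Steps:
k = 2 (k = 5 - 3 = 2)
B = ⅓ ≈ 0.33333
v = ⅔ (v = (⅓)*2 = ⅔ ≈ 0.66667)
c(U) = ⅔
(c(14)*(-161) - 23) - t = ((⅔)*(-161) - 23) - 1*226010 = (-322/3 - 23) - 226010 = -391/3 - 226010 = -678421/3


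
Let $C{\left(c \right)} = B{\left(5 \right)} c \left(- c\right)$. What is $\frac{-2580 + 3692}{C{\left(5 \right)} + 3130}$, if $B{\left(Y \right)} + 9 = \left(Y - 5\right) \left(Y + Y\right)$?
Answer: $\frac{1112}{3355} \approx 0.33145$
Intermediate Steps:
$B{\left(Y \right)} = -9 + 2 Y \left(-5 + Y\right)$ ($B{\left(Y \right)} = -9 + \left(Y - 5\right) \left(Y + Y\right) = -9 + \left(-5 + Y\right) 2 Y = -9 + 2 Y \left(-5 + Y\right)$)
$C{\left(c \right)} = 9 c^{2}$ ($C{\left(c \right)} = \left(-9 - 50 + 2 \cdot 5^{2}\right) c \left(- c\right) = \left(-9 - 50 + 2 \cdot 25\right) c \left(- c\right) = \left(-9 - 50 + 50\right) c \left(- c\right) = - 9 c \left(- c\right) = 9 c^{2}$)
$\frac{-2580 + 3692}{C{\left(5 \right)} + 3130} = \frac{-2580 + 3692}{9 \cdot 5^{2} + 3130} = \frac{1112}{9 \cdot 25 + 3130} = \frac{1112}{225 + 3130} = \frac{1112}{3355}$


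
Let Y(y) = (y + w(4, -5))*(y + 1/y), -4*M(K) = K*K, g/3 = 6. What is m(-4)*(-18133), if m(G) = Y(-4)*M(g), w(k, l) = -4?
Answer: 49938282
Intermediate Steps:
g = 18 (g = 3*6 = 18)
M(K) = -K**2/4 (M(K) = -K*K/4 = -K**2/4)
Y(y) = (-4 + y)*(y + 1/y) (Y(y) = (y - 4)*(y + 1/y) = (-4 + y)*(y + 1/y))
m(G) = -2754 (m(G) = (1 + (-4)**2 - 4*(-4) - 4/(-4))*(-1/4*18**2) = (1 + 16 + 16 - 4*(-1/4))*(-1/4*324) = (1 + 16 + 16 + 1)*(-81) = 34*(-81) = -2754)
m(-4)*(-18133) = -2754*(-18133) = 49938282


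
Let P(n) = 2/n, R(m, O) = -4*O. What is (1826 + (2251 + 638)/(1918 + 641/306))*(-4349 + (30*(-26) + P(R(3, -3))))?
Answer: -16521231418342/1762647 ≈ -9.3730e+6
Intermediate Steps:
(1826 + (2251 + 638)/(1918 + 641/306))*(-4349 + (30*(-26) + P(R(3, -3)))) = (1826 + (2251 + 638)/(1918 + 641/306))*(-4349 + (30*(-26) + 2/((-4*(-3))))) = (1826 + 2889/(1918 + 641*(1/306)))*(-4349 + (-780 + 2/12)) = (1826 + 2889/(1918 + 641/306))*(-4349 + (-780 + 2*(1/12))) = (1826 + 2889/(587549/306))*(-4349 + (-780 + 1/6)) = (1826 + 2889*(306/587549))*(-4349 - 4679/6) = (1826 + 884034/587549)*(-30773/6) = (1073748508/587549)*(-30773/6) = -16521231418342/1762647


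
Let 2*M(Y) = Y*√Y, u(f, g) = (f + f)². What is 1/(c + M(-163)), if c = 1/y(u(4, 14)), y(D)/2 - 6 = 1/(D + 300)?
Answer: 1590680/20675960728571 + 1556397350*I*√163/20675960728571 ≈ 7.6934e-8 + 0.00096106*I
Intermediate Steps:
u(f, g) = 4*f² (u(f, g) = (2*f)² = 4*f²)
y(D) = 12 + 2/(300 + D) (y(D) = 12 + 2/(D + 300) = 12 + 2/(300 + D))
M(Y) = Y^(3/2)/2 (M(Y) = (Y*√Y)/2 = Y^(3/2)/2)
c = 182/2185 (c = 1/(2*(1801 + 6*(4*4²))/(300 + 4*4²)) = 1/(2*(1801 + 6*(4*16))/(300 + 4*16)) = 1/(2*(1801 + 6*64)/(300 + 64)) = 1/(2*(1801 + 384)/364) = 1/(2*(1/364)*2185) = 1/(2185/182) = 182/2185 ≈ 0.083295)
1/(c + M(-163)) = 1/(182/2185 + (-163)^(3/2)/2) = 1/(182/2185 + (-163*I*√163)/2) = 1/(182/2185 - 163*I*√163/2)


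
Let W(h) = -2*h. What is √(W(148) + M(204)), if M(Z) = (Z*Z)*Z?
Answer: 2*√2122342 ≈ 2913.7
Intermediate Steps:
M(Z) = Z³ (M(Z) = Z²*Z = Z³)
√(W(148) + M(204)) = √(-2*148 + 204³) = √(-296 + 8489664) = √8489368 = 2*√2122342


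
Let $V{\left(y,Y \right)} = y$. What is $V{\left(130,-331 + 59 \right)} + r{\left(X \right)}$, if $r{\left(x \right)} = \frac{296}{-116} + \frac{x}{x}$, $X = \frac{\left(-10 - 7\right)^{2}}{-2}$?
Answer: $\frac{3725}{29} \approx 128.45$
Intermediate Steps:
$X = - \frac{289}{2}$ ($X = \left(-17\right)^{2} \left(- \frac{1}{2}\right) = 289 \left(- \frac{1}{2}\right) = - \frac{289}{2} \approx -144.5$)
$r{\left(x \right)} = - \frac{45}{29}$ ($r{\left(x \right)} = 296 \left(- \frac{1}{116}\right) + 1 = - \frac{74}{29} + 1 = - \frac{45}{29}$)
$V{\left(130,-331 + 59 \right)} + r{\left(X \right)} = 130 - \frac{45}{29} = \frac{3725}{29}$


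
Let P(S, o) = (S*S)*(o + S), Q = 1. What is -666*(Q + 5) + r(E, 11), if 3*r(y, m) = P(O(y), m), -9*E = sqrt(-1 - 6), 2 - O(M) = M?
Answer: -966935/243 + 4529*I*sqrt(7)/2187 ≈ -3979.2 + 5.479*I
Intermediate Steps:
O(M) = 2 - M
E = -I*sqrt(7)/9 (E = -sqrt(-1 - 6)/9 = -I*sqrt(7)/9 ≈ -0.29397*I)
P(S, o) = S**2*(S + o)
r(y, m) = (2 - y)**2*(2 + m - y)/3 (r(y, m) = ((2 - y)**2*((2 - y) + m))/3 = ((2 - y)**2*(2 + m - y))/3 = (2 - y)**2*(2 + m - y)/3)
-666*(Q + 5) + r(E, 11) = -666*(1 + 5) + (-2 - I*sqrt(7)/9)**2*(2 + 11 - (-1)*I*sqrt(7)/9)/3 = -666*6 + (-2 - I*sqrt(7)/9)**2*(2 + 11 + I*sqrt(7)/9)/3 = -111*36 + (-2 - I*sqrt(7)/9)**2*(13 + I*sqrt(7)/9)/3 = -3996 + (-2 - I*sqrt(7)/9)**2*(13 + I*sqrt(7)/9)/3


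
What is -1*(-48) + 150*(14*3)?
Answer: 6348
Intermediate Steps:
-1*(-48) + 150*(14*3) = 48 + 150*42 = 48 + 6300 = 6348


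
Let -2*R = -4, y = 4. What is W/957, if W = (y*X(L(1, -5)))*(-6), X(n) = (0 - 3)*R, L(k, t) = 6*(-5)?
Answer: 48/319 ≈ 0.15047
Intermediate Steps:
L(k, t) = -30
R = 2 (R = -½*(-4) = 2)
X(n) = -6 (X(n) = (0 - 3)*2 = -3*2 = -6)
W = 144 (W = (4*(-6))*(-6) = -24*(-6) = 144)
W/957 = 144/957 = 144*(1/957) = 48/319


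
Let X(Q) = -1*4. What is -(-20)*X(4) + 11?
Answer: -69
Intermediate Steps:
X(Q) = -4
-(-20)*X(4) + 11 = -(-20)*(-4) + 11 = -4*20 + 11 = -80 + 11 = -69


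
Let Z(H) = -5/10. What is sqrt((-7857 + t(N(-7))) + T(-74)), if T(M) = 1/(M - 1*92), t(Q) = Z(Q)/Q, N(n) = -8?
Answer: I*sqrt(866023743)/332 ≈ 88.639*I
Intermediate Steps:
Z(H) = -1/2 (Z(H) = -5*1/10 = -1/2)
t(Q) = -1/(2*Q)
T(M) = 1/(-92 + M) (T(M) = 1/(M - 92) = 1/(-92 + M))
sqrt((-7857 + t(N(-7))) + T(-74)) = sqrt((-7857 - 1/2/(-8)) + 1/(-92 - 74)) = sqrt((-7857 - 1/2*(-1/8)) + 1/(-166)) = sqrt((-7857 + 1/16) - 1/166) = sqrt(-125711/16 - 1/166) = sqrt(-10434021/1328) = I*sqrt(866023743)/332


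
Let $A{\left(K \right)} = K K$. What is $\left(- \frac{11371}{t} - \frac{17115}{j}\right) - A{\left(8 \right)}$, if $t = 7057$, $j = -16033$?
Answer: $- \frac{7302803072}{113144881} \approx -64.544$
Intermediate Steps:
$A{\left(K \right)} = K^{2}$
$\left(- \frac{11371}{t} - \frac{17115}{j}\right) - A{\left(8 \right)} = \left(- \frac{11371}{7057} - \frac{17115}{-16033}\right) - 8^{2} = \left(\left(-11371\right) \frac{1}{7057} - - \frac{17115}{16033}\right) - 64 = \left(- \frac{11371}{7057} + \frac{17115}{16033}\right) - 64 = - \frac{61530688}{113144881} - 64 = - \frac{7302803072}{113144881}$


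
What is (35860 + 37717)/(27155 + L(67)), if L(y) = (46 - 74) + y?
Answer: 73577/27194 ≈ 2.7056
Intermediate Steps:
L(y) = -28 + y
(35860 + 37717)/(27155 + L(67)) = (35860 + 37717)/(27155 + (-28 + 67)) = 73577/(27155 + 39) = 73577/27194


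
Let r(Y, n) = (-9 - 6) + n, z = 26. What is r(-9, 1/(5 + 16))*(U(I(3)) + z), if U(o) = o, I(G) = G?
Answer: -9106/21 ≈ -433.62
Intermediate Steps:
r(Y, n) = -15 + n
r(-9, 1/(5 + 16))*(U(I(3)) + z) = (-15 + 1/(5 + 16))*(3 + 26) = (-15 + 1/21)*29 = -314/21*29 = -9106/21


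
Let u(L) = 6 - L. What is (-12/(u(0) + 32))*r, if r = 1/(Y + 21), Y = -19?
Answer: -3/19 ≈ -0.15789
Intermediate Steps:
r = ½ (r = 1/(-19 + 21) = 1/2 = ½ ≈ 0.50000)
(-12/(u(0) + 32))*r = -12/((6 - 1*0) + 32)*(½) = -12/((6 + 0) + 32)*(½) = -12/(6 + 32)*(½) = -12/38*(½) = -12*1/38*(½) = -6/19*½ = -3/19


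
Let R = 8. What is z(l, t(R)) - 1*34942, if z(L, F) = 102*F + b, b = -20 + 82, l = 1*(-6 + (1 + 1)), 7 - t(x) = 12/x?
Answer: -34319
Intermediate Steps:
t(x) = 7 - 12/x
l = -4 (l = 1*(-6 + 2) = 1*(-4) = -4)
b = 62
z(L, F) = 62 + 102*F (z(L, F) = 102*F + 62 = 62 + 102*F)
z(l, t(R)) - 1*34942 = (62 + 102*(7 - 12/8)) - 1*34942 = (62 + 102*(7 - 12*1/8)) - 34942 = (62 + 102*(7 - 3/2)) - 34942 = (62 + 102*(11/2)) - 34942 = (62 + 561) - 34942 = 623 - 34942 = -34319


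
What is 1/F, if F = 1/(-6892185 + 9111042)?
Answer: 2218857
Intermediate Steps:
F = 1/2218857 ≈ 4.5068e-7
1/F = 1/(1/2218857) = 2218857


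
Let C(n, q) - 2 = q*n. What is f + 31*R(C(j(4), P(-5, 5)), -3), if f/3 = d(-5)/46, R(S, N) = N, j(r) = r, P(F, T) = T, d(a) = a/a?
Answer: -4275/46 ≈ -92.935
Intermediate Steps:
d(a) = 1
C(n, q) = 2 + n*q (C(n, q) = 2 + q*n = 2 + n*q)
f = 3/46 (f = 3*(1/46) = 3/46 ≈ 0.065217)
f + 31*R(C(j(4), P(-5, 5)), -3) = 3/46 + 31*(-3) = 3/46 - 93 = -4275/46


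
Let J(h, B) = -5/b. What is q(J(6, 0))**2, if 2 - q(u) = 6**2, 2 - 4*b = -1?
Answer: 1156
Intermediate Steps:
b = 3/4 (b = 1/2 - 1/4*(-1) = 1/2 + 1/4 = 3/4 ≈ 0.75000)
J(h, B) = -20/3 (J(h, B) = -5/3/4 = -5*4/3 = -20/3)
q(u) = -34 (q(u) = 2 - 1*6**2 = 2 - 1*36 = 2 - 36 = -34)
q(J(6, 0))**2 = (-34)**2 = 1156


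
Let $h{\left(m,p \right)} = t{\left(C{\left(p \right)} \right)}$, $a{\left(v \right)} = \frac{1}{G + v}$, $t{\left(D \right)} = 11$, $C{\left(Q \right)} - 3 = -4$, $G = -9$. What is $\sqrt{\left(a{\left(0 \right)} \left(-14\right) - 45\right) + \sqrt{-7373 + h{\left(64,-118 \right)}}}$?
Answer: $\frac{\sqrt{-391 + 27 i \sqrt{818}}}{3} \approx 5.1347 + 8.3552 i$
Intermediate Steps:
$C{\left(Q \right)} = -1$ ($C{\left(Q \right)} = 3 - 4 = -1$)
$a{\left(v \right)} = \frac{1}{-9 + v}$
$h{\left(m,p \right)} = 11$
$\sqrt{\left(a{\left(0 \right)} \left(-14\right) - 45\right) + \sqrt{-7373 + h{\left(64,-118 \right)}}} = \sqrt{\left(\frac{1}{-9 + 0} \left(-14\right) - 45\right) + \sqrt{-7373 + 11}} = \sqrt{\left(\frac{1}{-9} \left(-14\right) - 45\right) + \sqrt{-7362}} = \sqrt{\left(\left(- \frac{1}{9}\right) \left(-14\right) - 45\right) + 3 i \sqrt{818}} = \sqrt{\left(\frac{14}{9} - 45\right) + 3 i \sqrt{818}} = \sqrt{- \frac{391}{9} + 3 i \sqrt{818}}$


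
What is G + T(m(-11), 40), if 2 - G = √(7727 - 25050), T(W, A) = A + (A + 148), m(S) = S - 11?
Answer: 230 - I*√17323 ≈ 230.0 - 131.62*I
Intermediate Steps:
m(S) = -11 + S
T(W, A) = 148 + 2*A (T(W, A) = A + (148 + A) = 148 + 2*A)
G = 2 - I*√17323 (G = 2 - √(7727 - 25050) = 2 - √(-17323) = 2 - I*√17323 ≈ 2.0 - 131.62*I)
G + T(m(-11), 40) = (2 - I*√17323) + (148 + 2*40) = (2 - I*√17323) + (148 + 80) = (2 - I*√17323) + 228 = 230 - I*√17323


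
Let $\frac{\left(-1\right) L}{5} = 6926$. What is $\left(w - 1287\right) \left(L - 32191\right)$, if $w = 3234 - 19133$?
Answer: $1148385706$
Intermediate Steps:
$L = -34630$ ($L = \left(-5\right) 6926 = -34630$)
$w = -15899$
$\left(w - 1287\right) \left(L - 32191\right) = \left(-15899 - 1287\right) \left(-34630 - 32191\right) = \left(-17186\right) \left(-66821\right) = 1148385706$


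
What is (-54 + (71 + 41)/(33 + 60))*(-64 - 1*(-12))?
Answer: 255320/93 ≈ 2745.4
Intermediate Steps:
(-54 + (71 + 41)/(33 + 60))*(-64 - 1*(-12)) = (-54 + 112/93)*(-64 + 12) = (-54 + 112*(1/93))*(-52) = (-54 + 112/93)*(-52) = -4910/93*(-52) = 255320/93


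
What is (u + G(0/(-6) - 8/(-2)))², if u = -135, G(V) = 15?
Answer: 14400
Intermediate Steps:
(u + G(0/(-6) - 8/(-2)))² = (-135 + 15)² = (-120)² = 14400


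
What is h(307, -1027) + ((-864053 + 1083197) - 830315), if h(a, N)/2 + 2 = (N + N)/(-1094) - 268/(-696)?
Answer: -29084991728/47589 ≈ -6.1117e+5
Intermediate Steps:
h(a, N) = -281/87 - 2*N/547 (h(a, N) = -4 + 2*((N + N)/(-1094) - 268/(-696)) = -4 + 2*((2*N)*(-1/1094) - 268*(-1/696)) = -4 + 2*(-N/547 + 67/174) = -4 + 2*(67/174 - N/547) = -4 + (67/87 - 2*N/547) = -281/87 - 2*N/547)
h(307, -1027) + ((-864053 + 1083197) - 830315) = (-281/87 - 2/547*(-1027)) + ((-864053 + 1083197) - 830315) = (-281/87 + 2054/547) + (219144 - 830315) = 24991/47589 - 611171 = -29084991728/47589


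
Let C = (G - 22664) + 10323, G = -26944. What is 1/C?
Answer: -1/39285 ≈ -2.5455e-5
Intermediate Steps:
C = -39285 (C = (-26944 - 22664) + 10323 = -49608 + 10323 = -39285)
1/C = 1/(-39285) = -1/39285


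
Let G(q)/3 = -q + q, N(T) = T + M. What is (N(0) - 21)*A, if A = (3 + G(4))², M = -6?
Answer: -243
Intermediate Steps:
N(T) = -6 + T (N(T) = T - 6 = -6 + T)
G(q) = 0 (G(q) = 3*(-q + q) = 3*0 = 0)
A = 9 (A = (3 + 0)² = 3² = 9)
(N(0) - 21)*A = ((-6 + 0) - 21)*9 = (-6 - 21)*9 = -27*9 = -243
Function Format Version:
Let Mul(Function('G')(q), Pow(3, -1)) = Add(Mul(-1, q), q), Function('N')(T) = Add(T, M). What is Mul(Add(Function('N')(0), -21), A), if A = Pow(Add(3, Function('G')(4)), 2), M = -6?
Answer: -243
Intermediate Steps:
Function('N')(T) = Add(-6, T) (Function('N')(T) = Add(T, -6) = Add(-6, T))
Function('G')(q) = 0 (Function('G')(q) = Mul(3, Add(Mul(-1, q), q)) = Mul(3, 0) = 0)
A = 9 (A = Pow(Add(3, 0), 2) = Pow(3, 2) = 9)
Mul(Add(Function('N')(0), -21), A) = Mul(Add(Add(-6, 0), -21), 9) = Mul(Add(-6, -21), 9) = Mul(-27, 9) = -243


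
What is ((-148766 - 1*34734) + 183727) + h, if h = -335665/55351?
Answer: 12229012/55351 ≈ 220.94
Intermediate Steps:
h = -335665/55351 (h = -335665*1/55351 = -335665/55351 ≈ -6.0643)
((-148766 - 1*34734) + 183727) + h = ((-148766 - 1*34734) + 183727) - 335665/55351 = ((-148766 - 34734) + 183727) - 335665/55351 = (-183500 + 183727) - 335665/55351 = 227 - 335665/55351 = 12229012/55351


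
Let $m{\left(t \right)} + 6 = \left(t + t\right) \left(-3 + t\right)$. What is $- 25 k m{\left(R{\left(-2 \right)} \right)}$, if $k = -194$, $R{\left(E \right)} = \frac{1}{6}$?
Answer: $- \frac{303125}{9} \approx -33681.0$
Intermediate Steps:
$R{\left(E \right)} = \frac{1}{6}$
$m{\left(t \right)} = -6 + 2 t \left(-3 + t\right)$ ($m{\left(t \right)} = -6 + \left(t + t\right) \left(-3 + t\right) = -6 + 2 t \left(-3 + t\right)$)
$- 25 k m{\left(R{\left(-2 \right)} \right)} = \left(-25\right) \left(-194\right) \left(-6 - 1 + \frac{2}{36}\right) = 4850 \left(-6 - 1 + 2 \cdot \frac{1}{36}\right) = 4850 \left(-6 - 1 + \frac{1}{18}\right) = 4850 \left(- \frac{125}{18}\right) = - \frac{303125}{9}$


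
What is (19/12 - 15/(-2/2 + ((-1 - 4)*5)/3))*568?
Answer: 38056/21 ≈ 1812.2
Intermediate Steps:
(19/12 - 15/(-2/2 + ((-1 - 4)*5)/3))*568 = (19*(1/12) - 15/(-2*1/2 - 5*5*(1/3)))*568 = (19/12 - 15/(-1 - 25*1/3))*568 = (19/12 - 15/(-1 - 25/3))*568 = (19/12 - 15/(-28/3))*568 = (19/12 - 15*(-3/28))*568 = (19/12 + 45/28)*568 = (67/21)*568 = 38056/21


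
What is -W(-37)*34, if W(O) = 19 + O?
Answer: 612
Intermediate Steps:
-W(-37)*34 = -(19 - 37)*34 = -(-18)*34 = -1*(-612) = 612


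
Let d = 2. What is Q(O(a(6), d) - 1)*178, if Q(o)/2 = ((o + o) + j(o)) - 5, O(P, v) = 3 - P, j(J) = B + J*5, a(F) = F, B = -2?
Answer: -12460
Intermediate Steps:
j(J) = -2 + 5*J (j(J) = -2 + J*5 = -2 + 5*J)
Q(o) = -14 + 14*o (Q(o) = 2*(((o + o) + (-2 + 5*o)) - 5) = 2*((2*o + (-2 + 5*o)) - 5) = 2*((-2 + 7*o) - 5) = 2*(-7 + 7*o) = -14 + 14*o)
Q(O(a(6), d) - 1)*178 = (-14 + 14*((3 - 1*6) - 1))*178 = (-14 + 14*((3 - 6) - 1))*178 = (-14 + 14*(-3 - 1))*178 = (-14 + 14*(-4))*178 = (-14 - 56)*178 = -70*178 = -12460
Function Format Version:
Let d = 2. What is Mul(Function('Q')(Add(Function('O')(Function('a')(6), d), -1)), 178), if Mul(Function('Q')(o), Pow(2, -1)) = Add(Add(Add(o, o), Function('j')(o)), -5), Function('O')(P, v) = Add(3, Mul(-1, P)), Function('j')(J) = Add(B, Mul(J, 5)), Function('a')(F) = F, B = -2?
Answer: -12460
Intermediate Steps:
Function('j')(J) = Add(-2, Mul(5, J)) (Function('j')(J) = Add(-2, Mul(J, 5)) = Add(-2, Mul(5, J)))
Function('Q')(o) = Add(-14, Mul(14, o)) (Function('Q')(o) = Mul(2, Add(Add(Add(o, o), Add(-2, Mul(5, o))), -5)) = Mul(2, Add(Add(Mul(2, o), Add(-2, Mul(5, o))), -5)) = Mul(2, Add(Add(-2, Mul(7, o)), -5)) = Mul(2, Add(-7, Mul(7, o))) = Add(-14, Mul(14, o)))
Mul(Function('Q')(Add(Function('O')(Function('a')(6), d), -1)), 178) = Mul(Add(-14, Mul(14, Add(Add(3, Mul(-1, 6)), -1))), 178) = Mul(Add(-14, Mul(14, Add(Add(3, -6), -1))), 178) = Mul(Add(-14, Mul(14, Add(-3, -1))), 178) = Mul(Add(-14, Mul(14, -4)), 178) = Mul(Add(-14, -56), 178) = Mul(-70, 178) = -12460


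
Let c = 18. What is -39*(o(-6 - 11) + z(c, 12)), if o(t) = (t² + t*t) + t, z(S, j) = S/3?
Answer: -22113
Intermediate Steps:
z(S, j) = S/3 (z(S, j) = S*(⅓) = S/3)
o(t) = t + 2*t² (o(t) = (t² + t²) + t = 2*t² + t = t + 2*t²)
-39*(o(-6 - 11) + z(c, 12)) = -39*((-6 - 11)*(1 + 2*(-6 - 11)) + (⅓)*18) = -39*(-17*(1 + 2*(-17)) + 6) = -39*(-17*(1 - 34) + 6) = -39*(-17*(-33) + 6) = -39*(561 + 6) = -39*567 = -22113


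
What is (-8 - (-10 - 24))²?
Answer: 676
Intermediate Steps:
(-8 - (-10 - 24))² = (-8 - 1*(-34))² = (-8 + 34)² = 26² = 676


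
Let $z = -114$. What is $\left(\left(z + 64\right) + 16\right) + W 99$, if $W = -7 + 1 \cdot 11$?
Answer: $362$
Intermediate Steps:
$W = 4$ ($W = -7 + 11 = 4$)
$\left(\left(z + 64\right) + 16\right) + W 99 = \left(\left(-114 + 64\right) + 16\right) + 4 \cdot 99 = \left(-50 + 16\right) + 396 = -34 + 396 = 362$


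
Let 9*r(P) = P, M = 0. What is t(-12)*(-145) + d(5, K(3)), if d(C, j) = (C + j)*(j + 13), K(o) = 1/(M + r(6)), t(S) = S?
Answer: 7337/4 ≈ 1834.3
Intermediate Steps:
r(P) = P/9
K(o) = 3/2 (K(o) = 1/(0 + (⅑)*6) = 1/(0 + ⅔) = 1/(⅔) = 3/2)
d(C, j) = (13 + j)*(C + j) (d(C, j) = (C + j)*(13 + j) = (13 + j)*(C + j))
t(-12)*(-145) + d(5, K(3)) = -12*(-145) + ((3/2)² + 13*5 + 13*(3/2) + 5*(3/2)) = 1740 + (9/4 + 65 + 39/2 + 15/2) = 1740 + 377/4 = 7337/4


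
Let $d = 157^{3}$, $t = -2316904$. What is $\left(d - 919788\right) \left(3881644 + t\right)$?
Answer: $4616147297700$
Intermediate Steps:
$d = 3869893$
$\left(d - 919788\right) \left(3881644 + t\right) = \left(3869893 - 919788\right) \left(3881644 - 2316904\right) = \left(3869893 - 919788\right) 1564740 = 2950105 \cdot 1564740 = 4616147297700$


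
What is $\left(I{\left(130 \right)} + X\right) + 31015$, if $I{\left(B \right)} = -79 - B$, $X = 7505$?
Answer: $38311$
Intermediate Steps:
$\left(I{\left(130 \right)} + X\right) + 31015 = \left(\left(-79 - 130\right) + 7505\right) + 31015 = \left(-209 + 7505\right) + 31015 = 7296 + 31015 = 38311$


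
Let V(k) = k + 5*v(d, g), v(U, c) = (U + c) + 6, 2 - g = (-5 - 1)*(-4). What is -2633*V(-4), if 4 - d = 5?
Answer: 234337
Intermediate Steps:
g = -22 (g = 2 - (-5 - 1)*(-4) = 2 - (-6)*(-4) = 2 - 1*24 = 2 - 24 = -22)
d = -1 (d = 4 - 1*5 = 4 - 5 = -1)
v(U, c) = 6 + U + c
V(k) = -85 + k (V(k) = k + 5*(6 - 1 - 22) = k + 5*(-17) = k - 85 = -85 + k)
-2633*V(-4) = -2633*(-85 - 4) = -2633*(-89) = 234337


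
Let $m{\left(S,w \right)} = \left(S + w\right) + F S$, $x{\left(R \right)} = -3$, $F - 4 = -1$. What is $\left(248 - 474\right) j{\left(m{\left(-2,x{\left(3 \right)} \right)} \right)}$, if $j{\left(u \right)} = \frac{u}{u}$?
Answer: $-226$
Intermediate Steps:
$F = 3$ ($F = 4 - 1 = 3$)
$m{\left(S,w \right)} = w + 4 S$ ($m{\left(S,w \right)} = \left(S + w\right) + 3 S = w + 4 S$)
$j{\left(u \right)} = 1$
$\left(248 - 474\right) j{\left(m{\left(-2,x{\left(3 \right)} \right)} \right)} = \left(248 - 474\right) 1 = \left(-226\right) 1 = -226$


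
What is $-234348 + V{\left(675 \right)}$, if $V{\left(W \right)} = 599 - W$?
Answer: $-234424$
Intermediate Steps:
$-234348 + V{\left(675 \right)} = -234348 + \left(599 - 675\right) = -234348 - 76 = -234424$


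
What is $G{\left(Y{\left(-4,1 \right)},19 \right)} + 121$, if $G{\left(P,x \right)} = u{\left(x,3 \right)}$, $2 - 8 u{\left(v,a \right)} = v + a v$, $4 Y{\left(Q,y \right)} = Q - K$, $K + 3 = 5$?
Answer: $\frac{447}{4} \approx 111.75$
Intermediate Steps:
$K = 2$ ($K = -3 + 5 = 2$)
$Y{\left(Q,y \right)} = - \frac{1}{2} + \frac{Q}{4}$ ($Y{\left(Q,y \right)} = \frac{Q - 2}{4} = \frac{-2 + Q}{4} = - \frac{1}{2} + \frac{Q}{4}$)
$u{\left(v,a \right)} = \frac{1}{4} - \frac{v}{8} - \frac{a v}{8}$ ($u{\left(v,a \right)} = \frac{1}{4} - \frac{v + a v}{8} = \frac{1}{4} - \left(\frac{v}{8} + \frac{a v}{8}\right) = \frac{1}{4} - \frac{v}{8} - \frac{a v}{8}$)
$G{\left(P,x \right)} = \frac{1}{4} - \frac{x}{2}$ ($G{\left(P,x \right)} = \frac{1}{4} - \frac{x}{8} - \frac{3 x}{8} = \frac{1}{4} - \frac{x}{2}$)
$G{\left(Y{\left(-4,1 \right)},19 \right)} + 121 = \left(\frac{1}{4} - \frac{19}{2}\right) + 121 = - \frac{37}{4} + 121 = \frac{447}{4}$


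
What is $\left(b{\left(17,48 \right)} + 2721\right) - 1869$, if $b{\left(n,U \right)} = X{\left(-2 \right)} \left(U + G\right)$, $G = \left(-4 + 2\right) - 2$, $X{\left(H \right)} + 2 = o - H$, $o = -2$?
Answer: $764$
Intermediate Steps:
$X{\left(H \right)} = -4 - H$ ($X{\left(H \right)} = -2 - \left(2 + H\right) = -4 - H$)
$G = -4$ ($G = -2 - 2 = -4$)
$b{\left(n,U \right)} = 8 - 2 U$ ($b{\left(n,U \right)} = \left(-4 - -2\right) \left(U - 4\right) = \left(-4 + 2\right) \left(-4 + U\right) = - 2 \left(-4 + U\right) = 8 - 2 U$)
$\left(b{\left(17,48 \right)} + 2721\right) - 1869 = \left(\left(8 - 96\right) + 2721\right) - 1869 = \left(-88 + 2721\right) - 1869 = 2633 - 1869 = 764$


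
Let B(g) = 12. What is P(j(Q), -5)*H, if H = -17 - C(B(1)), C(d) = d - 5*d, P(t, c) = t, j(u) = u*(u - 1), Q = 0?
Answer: 0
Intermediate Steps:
j(u) = u*(-1 + u)
C(d) = -4*d
H = 31 (H = -17 - (-4)*12 = -17 - 1*(-48) = -17 + 48 = 31)
P(j(Q), -5)*H = (0*(-1 + 0))*31 = (0*(-1))*31 = 0*31 = 0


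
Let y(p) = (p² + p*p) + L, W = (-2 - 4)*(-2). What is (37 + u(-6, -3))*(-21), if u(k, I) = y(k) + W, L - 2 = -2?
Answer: -2541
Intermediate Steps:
W = 12 (W = -6*(-2) = 12)
L = 0 (L = 2 - 2 = 0)
y(p) = 2*p² (y(p) = (p² + p*p) + 0 = (p² + p²) + 0 = 2*p² + 0 = 2*p²)
u(k, I) = 12 + 2*k² (u(k, I) = 2*k² + 12 = 12 + 2*k²)
(37 + u(-6, -3))*(-21) = (37 + (12 + 2*(-6)²))*(-21) = (37 + (12 + 2*36))*(-21) = (37 + (12 + 72))*(-21) = (37 + 84)*(-21) = 121*(-21) = -2541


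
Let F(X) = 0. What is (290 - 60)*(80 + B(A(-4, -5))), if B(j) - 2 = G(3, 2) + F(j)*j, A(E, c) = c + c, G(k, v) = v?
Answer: 19320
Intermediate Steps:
A(E, c) = 2*c
B(j) = 4 (B(j) = 2 + (2 + 0*j) = 2 + (2 + 0) = 2 + 2 = 4)
(290 - 60)*(80 + B(A(-4, -5))) = (290 - 60)*(80 + 4) = 230*84 = 19320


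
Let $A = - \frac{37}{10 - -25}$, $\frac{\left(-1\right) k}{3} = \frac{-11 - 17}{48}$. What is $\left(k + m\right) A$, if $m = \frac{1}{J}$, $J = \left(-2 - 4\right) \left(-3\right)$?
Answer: $- \frac{481}{252} \approx -1.9087$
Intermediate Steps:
$J = 18$ ($J = \left(-6\right) \left(-3\right) = 18$)
$k = \frac{7}{4}$ ($k = - 3 \frac{-11 - 17}{48} = - 3 \left(\left(-28\right) \frac{1}{48}\right) = \left(-3\right) \left(- \frac{7}{12}\right) = \frac{7}{4} \approx 1.75$)
$A = - \frac{37}{35}$ ($A = - \frac{37}{10 + 25} = - \frac{37}{35} \approx -1.0571$)
$m = \frac{1}{18} \approx 0.055556$
$\left(k + m\right) A = \left(\frac{7}{4} + \frac{1}{18}\right) \left(- \frac{37}{35}\right) = \frac{65}{36} \left(- \frac{37}{35}\right) = - \frac{481}{252}$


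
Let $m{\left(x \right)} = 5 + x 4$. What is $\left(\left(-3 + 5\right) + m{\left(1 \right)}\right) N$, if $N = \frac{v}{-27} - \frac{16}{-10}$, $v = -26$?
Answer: $\frac{3806}{135} \approx 28.193$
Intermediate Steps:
$m{\left(x \right)} = 5 + 4 x$
$N = \frac{346}{135}$ ($N = - \frac{26}{-27} - \frac{16}{-10} = \left(-26\right) \left(- \frac{1}{27}\right) - - \frac{8}{5} = \frac{26}{27} + \frac{8}{5} = \frac{346}{135} \approx 2.563$)
$\left(\left(-3 + 5\right) + m{\left(1 \right)}\right) N = \left(\left(-3 + 5\right) + \left(5 + 4 \cdot 1\right)\right) \frac{346}{135} = \left(2 + \left(5 + 4\right)\right) \frac{346}{135} = \left(2 + 9\right) \frac{346}{135} = 11 \cdot \frac{346}{135} = \frac{3806}{135}$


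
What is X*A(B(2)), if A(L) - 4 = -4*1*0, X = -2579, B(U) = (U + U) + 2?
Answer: -10316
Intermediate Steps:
B(U) = 2 + 2*U (B(U) = 2*U + 2 = 2 + 2*U)
A(L) = 4 (A(L) = 4 - 4*1*0 = 4 - 4*0 = 4 + 0 = 4)
X*A(B(2)) = -2579*4 = -10316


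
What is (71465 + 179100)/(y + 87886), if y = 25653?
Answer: 250565/113539 ≈ 2.2069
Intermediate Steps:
(71465 + 179100)/(y + 87886) = (71465 + 179100)/(25653 + 87886) = 250565/113539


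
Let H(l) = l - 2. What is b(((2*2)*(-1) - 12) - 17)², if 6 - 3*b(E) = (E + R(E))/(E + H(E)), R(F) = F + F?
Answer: 10609/4624 ≈ 2.2943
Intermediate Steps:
R(F) = 2*F
H(l) = -2 + l
b(E) = 2 - E/(-2 + 2*E) (b(E) = 2 - (E + 2*E)/(3*(E + (-2 + E))) = 2 - 3*E/(3*(-2 + 2*E)) = 2 - E/(-2 + 2*E))
b(((2*2)*(-1) - 12) - 17)² = ((-4 + 3*(((2*2)*(-1) - 12) - 17))/(2*(-1 + (((2*2)*(-1) - 12) - 17))))² = ((-4 + 3*((4*(-1) - 12) - 17))/(2*(-1 + ((4*(-1) - 12) - 17))))² = ((-4 + 3*((-4 - 12) - 17))/(2*(-1 + ((-4 - 12) - 17))))² = ((-4 + 3*(-16 - 17))/(2*(-1 + (-16 - 17))))² = ((-4 + 3*(-33))/(2*(-1 - 33)))² = ((½)*(-4 - 99)/(-34))² = ((½)*(-1/34)*(-103))² = (103/68)² = 10609/4624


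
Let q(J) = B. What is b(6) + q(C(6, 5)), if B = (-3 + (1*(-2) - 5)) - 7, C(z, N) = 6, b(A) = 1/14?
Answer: -237/14 ≈ -16.929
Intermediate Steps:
b(A) = 1/14
B = -17 (B = (-3 + (-2 - 5)) - 7 = (-3 - 7) - 7 = -10 - 7 = -17)
q(J) = -17
b(6) + q(C(6, 5)) = 1/14 - 17 = -237/14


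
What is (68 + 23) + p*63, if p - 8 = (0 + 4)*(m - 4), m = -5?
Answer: -1673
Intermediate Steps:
p = -28 (p = 8 + (0 + 4)*(-5 - 4) = 8 + 4*(-9) = 8 - 36 = -28)
(68 + 23) + p*63 = (68 + 23) - 28*63 = 91 - 1764 = -1673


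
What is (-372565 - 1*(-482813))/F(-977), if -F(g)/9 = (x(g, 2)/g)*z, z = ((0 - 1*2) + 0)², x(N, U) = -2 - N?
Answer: 26928074/8775 ≈ 3068.7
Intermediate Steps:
z = 4 (z = ((0 - 2) + 0)² = (-2 + 0)² = (-2)² = 4)
F(g) = -36*(-2 - g)/g (F(g) = -9*(-2 - g)/g*4 = -36*(-2 - g)/g)
(-372565 - 1*(-482813))/F(-977) = (-372565 - 1*(-482813))/(36 + 72/(-977)) = (-372565 + 482813)/(36 + 72*(-1/977)) = 110248/(36 - 72/977) = 110248/(35100/977) = 110248*(977/35100) = 26928074/8775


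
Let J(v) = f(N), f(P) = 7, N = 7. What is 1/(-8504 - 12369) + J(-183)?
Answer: 146110/20873 ≈ 7.0000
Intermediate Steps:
J(v) = 7
1/(-8504 - 12369) + J(-183) = 1/(-8504 - 12369) + 7 = 1/(-20873) + 7 = -1/20873 + 7 = 146110/20873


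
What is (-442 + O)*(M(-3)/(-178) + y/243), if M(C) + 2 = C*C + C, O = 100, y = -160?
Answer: 559588/2403 ≈ 232.87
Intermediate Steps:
M(C) = -2 + C + C**2 (M(C) = -2 + (C*C + C) = -2 + (C**2 + C) = -2 + (C + C**2) = -2 + C + C**2)
(-442 + O)*(M(-3)/(-178) + y/243) = (-442 + 100)*((-2 - 3 + (-3)**2)/(-178) - 160/243) = -342*((-2 - 3 + 9)*(-1/178) - 160*1/243) = -342*(4*(-1/178) - 160/243) = -342*(-2/89 - 160/243) = -342*(-14726/21627) = 559588/2403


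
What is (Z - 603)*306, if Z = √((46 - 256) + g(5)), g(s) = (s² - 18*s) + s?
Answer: -184518 + 918*I*√30 ≈ -1.8452e+5 + 5028.1*I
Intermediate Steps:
g(s) = s² - 17*s
Z = 3*I*√30 (Z = √((46 - 256) + 5*(-17 + 5)) = √(-210 + 5*(-12)) = √(-210 - 60) = √(-270) = 3*I*√30 ≈ 16.432*I)
(Z - 603)*306 = (3*I*√30 - 603)*306 = (-603 + 3*I*√30)*306 = -184518 + 918*I*√30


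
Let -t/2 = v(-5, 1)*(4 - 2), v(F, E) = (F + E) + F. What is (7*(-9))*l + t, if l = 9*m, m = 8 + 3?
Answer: -6201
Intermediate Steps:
v(F, E) = E + 2*F (v(F, E) = (E + F) + F = E + 2*F)
m = 11
t = 36 (t = -2*(1 + 2*(-5))*(4 - 2) = -2*(1 - 10)*2 = -(-18)*2 = -2*(-18) = 36)
l = 99 (l = 9*11 = 99)
(7*(-9))*l + t = (7*(-9))*99 + 36 = -63*99 + 36 = -6237 + 36 = -6201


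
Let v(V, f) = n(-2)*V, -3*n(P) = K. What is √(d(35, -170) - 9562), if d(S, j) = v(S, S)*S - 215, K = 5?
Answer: 8*I*√1662/3 ≈ 108.71*I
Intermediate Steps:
n(P) = -5/3 (n(P) = -⅓*5 = -5/3)
v(V, f) = -5*V/3
d(S, j) = -215 - 5*S²/3 (d(S, j) = (-5*S/3)*S - 215 = -5*S²/3 - 215 = -215 - 5*S²/3)
√(d(35, -170) - 9562) = √((-215 - 5/3*35²) - 9562) = √((-215 - 5/3*1225) - 9562) = √((-215 - 6125/3) - 9562) = √(-6770/3 - 9562) = √(-35456/3) = 8*I*√1662/3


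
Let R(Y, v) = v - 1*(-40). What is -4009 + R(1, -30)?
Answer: -3999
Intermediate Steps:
R(Y, v) = 40 + v (R(Y, v) = v + 40 = 40 + v)
-4009 + R(1, -30) = -4009 + (40 - 30) = -4009 + 10 = -3999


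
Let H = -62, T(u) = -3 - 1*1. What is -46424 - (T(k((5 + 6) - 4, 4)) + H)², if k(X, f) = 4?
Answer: -50780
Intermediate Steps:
T(u) = -4 (T(u) = -3 - 1 = -4)
-46424 - (T(k((5 + 6) - 4, 4)) + H)² = -46424 - (-4 - 62)² = -46424 - 1*(-66)² = -46424 - 1*4356 = -46424 - 4356 = -50780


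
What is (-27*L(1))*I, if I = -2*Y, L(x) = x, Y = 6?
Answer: 324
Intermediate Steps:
I = -12 (I = -2*6 = -12)
(-27*L(1))*I = -27*1*(-12) = -27*(-12) = 324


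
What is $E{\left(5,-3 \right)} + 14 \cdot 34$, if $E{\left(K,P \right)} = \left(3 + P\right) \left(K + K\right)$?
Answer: $476$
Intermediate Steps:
$E{\left(K,P \right)} = 2 K \left(3 + P\right)$ ($E{\left(K,P \right)} = \left(3 + P\right) 2 K = 2 K \left(3 + P\right)$)
$E{\left(5,-3 \right)} + 14 \cdot 34 = 2 \cdot 5 \left(3 - 3\right) + 14 \cdot 34 = 2 \cdot 5 \cdot 0 + 476 = 0 + 476 = 476$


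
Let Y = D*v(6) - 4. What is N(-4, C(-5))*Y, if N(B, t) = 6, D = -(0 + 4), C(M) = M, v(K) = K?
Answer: -168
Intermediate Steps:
D = -4 (D = -1*4 = -4)
Y = -28 (Y = -4*6 - 4 = -24 - 4 = -28)
N(-4, C(-5))*Y = 6*(-28) = -168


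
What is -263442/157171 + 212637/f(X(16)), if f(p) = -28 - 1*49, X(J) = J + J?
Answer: -4777236423/1728881 ≈ -2763.2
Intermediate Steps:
X(J) = 2*J
f(p) = -77 (f(p) = -28 - 49 = -77)
-263442/157171 + 212637/f(X(16)) = -263442/157171 + 212637/(-77) = -263442*1/157171 + 212637*(-1/77) = -263442/157171 - 212637/77 = -4777236423/1728881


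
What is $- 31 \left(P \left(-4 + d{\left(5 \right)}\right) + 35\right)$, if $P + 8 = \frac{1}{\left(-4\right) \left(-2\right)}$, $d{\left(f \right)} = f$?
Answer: $- \frac{6727}{8} \approx -840.88$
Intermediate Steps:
$P = - \frac{63}{8}$ ($P = -8 + \frac{1}{\left(-4\right) \left(-2\right)} = -8 + \frac{1}{8} = - \frac{63}{8} \approx -7.875$)
$- 31 \left(P \left(-4 + d{\left(5 \right)}\right) + 35\right) = - 31 \left(- \frac{63 \left(-4 + 5\right)}{8} + 35\right) = - 31 \left(\left(- \frac{63}{8}\right) 1 + 35\right) = - 31 \left(- \frac{63}{8} + 35\right) = \left(-31\right) \frac{217}{8} = - \frac{6727}{8}$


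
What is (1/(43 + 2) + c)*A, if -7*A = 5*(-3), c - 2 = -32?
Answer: -1349/21 ≈ -64.238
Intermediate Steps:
c = -30 (c = 2 - 32 = -30)
A = 15/7 (A = -5*(-3)/7 = -⅐*(-15) = 15/7 ≈ 2.1429)
(1/(43 + 2) + c)*A = (1/(43 + 2) - 30)*(15/7) = (1/45 - 30)*(15/7) = -1349/45*15/7 = -1349/21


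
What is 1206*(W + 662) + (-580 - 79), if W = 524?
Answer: 1429657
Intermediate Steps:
1206*(W + 662) + (-580 - 79) = 1206*(524 + 662) + (-580 - 79) = 1206*1186 - 659 = 1430316 - 659 = 1429657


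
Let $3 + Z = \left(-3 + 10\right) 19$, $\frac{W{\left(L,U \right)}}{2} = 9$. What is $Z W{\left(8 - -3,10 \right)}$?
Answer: $2340$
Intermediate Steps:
$W{\left(L,U \right)} = 18$ ($W{\left(L,U \right)} = 2 \cdot 9 = 18$)
$Z = 130$ ($Z = -3 + \left(-3 + 10\right) 19 = -3 + 7 \cdot 19 = -3 + 133 = 130$)
$Z W{\left(8 - -3,10 \right)} = 130 \cdot 18 = 2340$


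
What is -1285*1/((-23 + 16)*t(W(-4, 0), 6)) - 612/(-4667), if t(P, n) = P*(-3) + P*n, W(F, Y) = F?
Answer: -5945687/392028 ≈ -15.166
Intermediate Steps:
t(P, n) = -3*P + P*n
-1285*1/((-23 + 16)*t(W(-4, 0), 6)) - 612/(-4667) = -1285*(-1/(4*(-23 + 16)*(-3 + 6))) - 612/(-4667) = -1285/((-(-28)*3)) - 612*(-1/4667) = -1285/((-7*(-12))) + 612/4667 = -1285/84 + 612/4667 = -5945687/392028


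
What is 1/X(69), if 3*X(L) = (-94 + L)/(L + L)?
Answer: -414/25 ≈ -16.560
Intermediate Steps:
X(L) = (-94 + L)/(6*L) (X(L) = ((-94 + L)/(L + L))/3 = ((-94 + L)/((2*L)))/3 = ((-94 + L)*(1/(2*L)))/3 = ((-94 + L)/(2*L))/3 = (-94 + L)/(6*L))
1/X(69) = 1/((1/6)*(-94 + 69)/69) = 1/((1/6)*(1/69)*(-25)) = 1/(-25/414) = -414/25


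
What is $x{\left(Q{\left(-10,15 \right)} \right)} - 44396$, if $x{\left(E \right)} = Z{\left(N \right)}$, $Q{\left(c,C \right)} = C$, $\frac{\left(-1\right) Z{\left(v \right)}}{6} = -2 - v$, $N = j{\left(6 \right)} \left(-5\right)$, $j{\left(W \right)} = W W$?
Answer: $-45464$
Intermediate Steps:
$j{\left(W \right)} = W^{2}$
$N = -180$ ($N = 6^{2} \left(-5\right) = 36 \left(-5\right) = -180$)
$Z{\left(v \right)} = 12 + 6 v$ ($Z{\left(v \right)} = - 6 \left(-2 - v\right) = 12 + 6 v$)
$x{\left(E \right)} = -1068$ ($x{\left(E \right)} = 12 + 6 \left(-180\right) = 12 - 1080 = -1068$)
$x{\left(Q{\left(-10,15 \right)} \right)} - 44396 = -1068 - 44396 = -45464$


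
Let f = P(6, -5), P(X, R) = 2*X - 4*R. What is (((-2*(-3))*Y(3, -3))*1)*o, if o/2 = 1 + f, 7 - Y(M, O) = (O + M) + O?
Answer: 3960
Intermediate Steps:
P(X, R) = -4*R + 2*X
f = 32 (f = -4*(-5) + 2*6 = 20 + 12 = 32)
Y(M, O) = 7 - M - 2*O (Y(M, O) = 7 - ((O + M) + O) = 7 - ((M + O) + O) = 7 - (M + 2*O) = 7 + (-M - 2*O) = 7 - M - 2*O)
o = 66 (o = 2*(1 + 32) = 2*33 = 66)
(((-2*(-3))*Y(3, -3))*1)*o = (((-2*(-3))*(7 - 1*3 - 2*(-3)))*1)*66 = ((6*(7 - 3 + 6))*1)*66 = ((6*10)*1)*66 = (60*1)*66 = 60*66 = 3960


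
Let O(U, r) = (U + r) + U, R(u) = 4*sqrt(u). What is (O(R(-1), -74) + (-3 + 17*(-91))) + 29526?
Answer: 27902 + 8*I ≈ 27902.0 + 8.0*I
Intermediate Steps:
O(U, r) = r + 2*U
(O(R(-1), -74) + (-3 + 17*(-91))) + 29526 = ((-74 + 2*(4*sqrt(-1))) + (-3 + 17*(-91))) + 29526 = ((-74 + 2*(4*I)) + (-3 - 1547)) + 29526 = ((-74 + 8*I) - 1550) + 29526 = (-1624 + 8*I) + 29526 = 27902 + 8*I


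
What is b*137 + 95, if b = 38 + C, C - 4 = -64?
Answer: -2919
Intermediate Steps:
C = -60 (C = 4 - 64 = -60)
b = -22 (b = 38 - 60 = -22)
b*137 + 95 = -22*137 + 95 = -3014 + 95 = -2919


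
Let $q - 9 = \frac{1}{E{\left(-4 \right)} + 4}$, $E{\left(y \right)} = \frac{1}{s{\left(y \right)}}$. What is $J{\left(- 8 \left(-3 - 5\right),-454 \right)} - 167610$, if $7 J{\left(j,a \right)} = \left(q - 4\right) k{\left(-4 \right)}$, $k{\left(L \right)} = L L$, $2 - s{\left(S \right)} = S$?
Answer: $- \frac{29329654}{175} \approx -1.676 \cdot 10^{5}$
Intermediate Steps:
$s{\left(S \right)} = 2 - S$
$E{\left(y \right)} = \frac{1}{2 - y}$
$q = \frac{231}{25}$ ($q = 9 + \frac{1}{- \frac{1}{-2 - 4} + 4} = 9 + \frac{1}{- \frac{1}{-6} + 4} = 9 + \frac{1}{\left(-1\right) \left(- \frac{1}{6}\right) + 4} = 9 + \frac{1}{\frac{1}{6} + 4} = 9 + \frac{1}{\frac{25}{6}} = 9 + \frac{6}{25} = \frac{231}{25} \approx 9.24$)
$k{\left(L \right)} = L^{2}$
$J{\left(j,a \right)} = \frac{2096}{175}$ ($J{\left(j,a \right)} = \frac{\left(\frac{231}{25} - 4\right) \left(-4\right)^{2}}{7} = \frac{\frac{131}{25} \cdot 16}{7} = \frac{1}{7} \cdot \frac{2096}{25} = \frac{2096}{175}$)
$J{\left(- 8 \left(-3 - 5\right),-454 \right)} - 167610 = \frac{2096}{175} - 167610 = - \frac{29329654}{175}$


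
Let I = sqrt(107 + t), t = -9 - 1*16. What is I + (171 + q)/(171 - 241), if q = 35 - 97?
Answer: -109/70 + sqrt(82) ≈ 7.4982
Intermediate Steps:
q = -62
t = -25 (t = -9 - 16 = -25)
I = sqrt(82) (I = sqrt(107 - 25) = sqrt(82) ≈ 9.0554)
I + (171 + q)/(171 - 241) = sqrt(82) + (171 - 62)/(171 - 241) = sqrt(82) + 109/(-70) = sqrt(82) + 109*(-1/70) = sqrt(82) - 109/70 = -109/70 + sqrt(82)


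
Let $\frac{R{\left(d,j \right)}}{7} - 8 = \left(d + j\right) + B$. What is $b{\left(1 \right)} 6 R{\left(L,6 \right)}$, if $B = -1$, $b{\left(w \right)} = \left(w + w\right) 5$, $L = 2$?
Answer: $6300$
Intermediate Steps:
$b{\left(w \right)} = 10 w$ ($b{\left(w \right)} = 2 w 5 = 10 w$)
$R{\left(d,j \right)} = 49 + 7 d + 7 j$ ($R{\left(d,j \right)} = 56 + 7 \left(\left(d + j\right) - 1\right) = 56 + 7 \left(-1 + d + j\right) = 56 + \left(-7 + 7 d + 7 j\right) = 49 + 7 d + 7 j$)
$b{\left(1 \right)} 6 R{\left(L,6 \right)} = 10 \cdot 1 \cdot 6 \left(49 + 7 \cdot 2 + 7 \cdot 6\right) = 10 \cdot 6 \left(49 + 14 + 42\right) = 10 \cdot 6 \cdot 105 = 10 \cdot 630 = 6300$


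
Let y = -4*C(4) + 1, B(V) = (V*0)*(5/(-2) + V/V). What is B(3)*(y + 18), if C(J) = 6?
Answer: 0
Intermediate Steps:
B(V) = 0 (B(V) = 0*(5*(-½) + 1) = 0*(-5/2 + 1) = 0*(-3/2) = 0)
y = -23 (y = -4*6 + 1 = -24 + 1 = -23)
B(3)*(y + 18) = 0*(-23 + 18) = 0*(-5) = 0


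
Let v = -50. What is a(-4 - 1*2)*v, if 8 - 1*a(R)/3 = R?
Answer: -2100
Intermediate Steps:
a(R) = 24 - 3*R
a(-4 - 1*2)*v = (24 - 3*(-4 - 1*2))*(-50) = (24 - 3*(-4 - 2))*(-50) = (24 - 3*(-6))*(-50) = (24 + 18)*(-50) = 42*(-50) = -2100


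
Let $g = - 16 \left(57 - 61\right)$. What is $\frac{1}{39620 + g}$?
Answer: $\frac{1}{39684} \approx 2.5199 \cdot 10^{-5}$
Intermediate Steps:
$g = 64$ ($g = \left(-16\right) \left(-4\right) = 64$)
$\frac{1}{39620 + g} = \frac{1}{39620 + 64} = \frac{1}{39684}$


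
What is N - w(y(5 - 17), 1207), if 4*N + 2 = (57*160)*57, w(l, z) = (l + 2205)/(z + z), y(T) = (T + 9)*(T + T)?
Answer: 156859978/1207 ≈ 1.2996e+5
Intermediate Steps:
y(T) = 2*T*(9 + T) (y(T) = (9 + T)*(2*T) = 2*T*(9 + T))
w(l, z) = (2205 + l)/(2*z) (w(l, z) = (2205 + l)/((2*z)) = (2205 + l)*(1/(2*z)) = (2205 + l)/(2*z))
N = 259919/2 (N = -1/2 + ((57*160)*57)/4 = -1/2 + (9120*57)/4 = -1/2 + (1/4)*519840 = -1/2 + 129960 = 259919/2 ≈ 1.2996e+5)
N - w(y(5 - 17), 1207) = 259919/2 - (2205 + 2*(5 - 17)*(9 + (5 - 17)))/(2*1207) = 259919/2 - (2205 + 2*(-12)*(9 - 12))/(2*1207) = 259919/2 - (2205 + 2*(-12)*(-3))/(2*1207) = 259919/2 - (2205 + 72)/(2*1207) = 259919/2 - 2277/(2*1207) = 259919/2 - 1*2277/2414 = 259919/2 - 2277/2414 = 156859978/1207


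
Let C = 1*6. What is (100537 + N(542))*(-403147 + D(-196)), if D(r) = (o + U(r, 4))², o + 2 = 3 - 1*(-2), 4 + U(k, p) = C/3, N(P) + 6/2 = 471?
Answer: -40719761730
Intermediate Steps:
N(P) = 468 (N(P) = -3 + 471 = 468)
C = 6
U(k, p) = -2 (U(k, p) = -4 + 6/3 = -4 + 6*(⅓) = -4 + 2 = -2)
o = 3 (o = -2 + (3 - 1*(-2)) = -2 + (3 + 2) = -2 + 5 = 3)
D(r) = 1 (D(r) = (3 - 2)² = 1² = 1)
(100537 + N(542))*(-403147 + D(-196)) = (100537 + 468)*(-403147 + 1) = 101005*(-403146) = -40719761730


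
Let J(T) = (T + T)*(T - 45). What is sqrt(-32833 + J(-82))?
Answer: 49*I*sqrt(5) ≈ 109.57*I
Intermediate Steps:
J(T) = 2*T*(-45 + T) (J(T) = (2*T)*(-45 + T) = 2*T*(-45 + T))
sqrt(-32833 + J(-82)) = sqrt(-32833 + 2*(-82)*(-45 - 82)) = sqrt(-32833 + 2*(-82)*(-127)) = sqrt(-32833 + 20828) = sqrt(-12005) = 49*I*sqrt(5)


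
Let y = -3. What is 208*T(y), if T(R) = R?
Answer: -624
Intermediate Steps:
208*T(y) = 208*(-3) = -624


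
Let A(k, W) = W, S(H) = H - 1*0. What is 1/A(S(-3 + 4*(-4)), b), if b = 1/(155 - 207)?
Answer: -52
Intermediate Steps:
S(H) = H (S(H) = H + 0 = H)
b = -1/52 (b = 1/(-52) = -1/52 ≈ -0.019231)
1/A(S(-3 + 4*(-4)), b) = 1/(-1/52) = -52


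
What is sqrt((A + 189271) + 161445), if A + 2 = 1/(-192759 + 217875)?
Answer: 5*sqrt(2212351104327)/12558 ≈ 592.21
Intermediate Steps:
A = -50231/25116 (A = -2 + 1/(-192759 + 217875) = -2 + 1/25116 = -50231/25116 ≈ -2.0000)
sqrt((A + 189271) + 161445) = sqrt((-50231/25116 + 189271) + 161445) = sqrt(4753680205/25116 + 161445) = sqrt(8808532825/25116) = 5*sqrt(2212351104327)/12558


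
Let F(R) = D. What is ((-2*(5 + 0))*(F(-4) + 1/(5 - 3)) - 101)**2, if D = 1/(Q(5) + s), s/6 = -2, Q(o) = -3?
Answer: 99856/9 ≈ 11095.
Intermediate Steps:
s = -12 (s = 6*(-2) = -12)
D = -1/15 (D = 1/(-3 - 12) = 1/(-15) = -1/15 ≈ -0.066667)
F(R) = -1/15
((-2*(5 + 0))*(F(-4) + 1/(5 - 3)) - 101)**2 = ((-2*(5 + 0))*(-1/15 + 1/(5 - 3)) - 101)**2 = ((-2*5)*(-1/15 + 1/2) - 101)**2 = (-10*(-1/15 + 1/2) - 101)**2 = (-10*13/30 - 101)**2 = (-13/3 - 101)**2 = (-316/3)**2 = 99856/9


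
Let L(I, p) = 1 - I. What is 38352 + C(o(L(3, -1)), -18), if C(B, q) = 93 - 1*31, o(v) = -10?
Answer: 38414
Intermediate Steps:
C(B, q) = 62 (C(B, q) = 93 - 31 = 62)
38352 + C(o(L(3, -1)), -18) = 38352 + 62 = 38414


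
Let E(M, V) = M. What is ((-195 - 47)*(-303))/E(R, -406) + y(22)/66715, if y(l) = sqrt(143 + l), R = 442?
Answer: 36663/221 + sqrt(165)/66715 ≈ 165.90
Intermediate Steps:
((-195 - 47)*(-303))/E(R, -406) + y(22)/66715 = ((-195 - 47)*(-303))/442 + sqrt(143 + 22)/66715 = -242*(-303)*(1/442) + sqrt(165)*(1/66715) = 73326*(1/442) + sqrt(165)/66715 = 36663/221 + sqrt(165)/66715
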